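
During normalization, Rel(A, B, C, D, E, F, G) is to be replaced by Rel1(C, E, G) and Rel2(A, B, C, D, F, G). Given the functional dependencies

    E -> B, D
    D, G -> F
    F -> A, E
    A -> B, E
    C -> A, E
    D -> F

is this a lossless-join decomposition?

Common attributes: Rel1 ∩ Rel2 = {C, G}.
Closure of {C, G}: C → A, E applies, adding A, E; E → B, D applies, adding B, D; D, G → F applies, adding F. So (C, G)⁺ = {A, B, C, D, E, F, G}.
This closure contains every attribute of Rel1, so Rel1 ∩ Rel2 → Rel1. The join is lossless.

Yes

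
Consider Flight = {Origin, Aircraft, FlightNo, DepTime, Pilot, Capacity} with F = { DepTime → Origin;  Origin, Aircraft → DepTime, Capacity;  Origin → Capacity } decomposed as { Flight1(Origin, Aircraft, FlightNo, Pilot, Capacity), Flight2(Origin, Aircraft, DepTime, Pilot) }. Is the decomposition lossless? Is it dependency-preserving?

lossless and dependency-preserving

Lossless test: (Origin, Aircraft, Pilot)⁺ = {Origin, Aircraft, DepTime, Pilot, Capacity}, which contains all of one fragment — lossless.
Dependency preservation: Origin, Aircraft → DepTime, Capacity is not contained in any single fragment, but the restricted closure of its left-hand side across the fragments still reaches the right-hand side; the remaining FDs each lie inside some fragment. All dependencies are preserved.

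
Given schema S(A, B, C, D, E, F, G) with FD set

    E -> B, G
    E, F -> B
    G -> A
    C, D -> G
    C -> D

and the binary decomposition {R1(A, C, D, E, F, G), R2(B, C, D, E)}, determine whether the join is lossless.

Yes

Common attributes: R1 ∩ R2 = {C, D, E}.
Closure of {C, D, E}: E → B, G applies, adding B, G; G → A applies, adding A. So (C, D, E)⁺ = {A, B, C, D, E, G}.
This closure contains every attribute of R2, so R1 ∩ R2 → R2. The join is lossless.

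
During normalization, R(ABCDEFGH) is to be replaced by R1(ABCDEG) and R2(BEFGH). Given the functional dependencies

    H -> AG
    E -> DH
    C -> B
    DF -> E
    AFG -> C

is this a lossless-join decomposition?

No

Common attributes: R1 ∩ R2 = {BEG}.
Closure of {BEG}: E → DH applies, adding DH; H → AG applies, adding A. So (BEG)⁺ = {ABDEGH}.
The closure contains neither all of R1 = {ABCDEG} nor all of R2 = {BEFGH}, so the common attributes are not a superkey of either fragment. The join is lossy.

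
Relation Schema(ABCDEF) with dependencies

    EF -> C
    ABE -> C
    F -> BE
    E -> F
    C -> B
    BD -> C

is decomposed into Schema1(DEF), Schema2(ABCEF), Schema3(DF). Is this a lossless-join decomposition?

Chase test. Columns are ABCDEF; row i has aⱼ where attribute j ∈ Schemai, else bᵢⱼ.
Initial tableau (one row per fragment):
  row 1: b11 b12 b13 a4 a5 a6
  row 2: a1 a2 a3 b24 a5 a6
  row 3: b31 b32 b33 a4 b35 a6
Rows 1 and 2 agree on EF; apply EF→C and equate their C entries.
Rows 1 and 2 agree on F; apply F→BE and equate their BE entries.
Rows 1 and 3 agree on F; apply F→BE and equate their BE entries.
Rows 1 and 3 agree on BD; apply BD→C and equate their C entries.
No row becomes fully distinguished — the join is lossy.

No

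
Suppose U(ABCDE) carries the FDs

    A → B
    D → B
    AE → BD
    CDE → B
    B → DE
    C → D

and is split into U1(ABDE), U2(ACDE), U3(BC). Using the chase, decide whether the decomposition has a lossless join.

Yes

Chase test. Columns are ABCDE; row i has aⱼ where attribute j ∈ Ui, else bᵢⱼ.
Initial tableau (one row per fragment):
  row 1: a1 a2 b13 a4 a5
  row 2: a1 b22 a3 a4 a5
  row 3: b31 a2 a3 b34 b35
Rows 1 and 2 agree on A; apply A→B and equate their B entries.
Rows 1 and 3 agree on B; apply B→DE and equate their DE entries.
Row 2 is now all distinguished symbols — the join is lossless.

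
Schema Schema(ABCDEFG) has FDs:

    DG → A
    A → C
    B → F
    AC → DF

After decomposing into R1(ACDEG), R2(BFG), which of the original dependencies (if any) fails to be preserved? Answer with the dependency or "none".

AC → DF

Check AC → DF: no single fragment contains all of {ACDF}, and the restricted closure of {AC} across the fragments never reaches {DF}.
DG → A is preserved.
A → C is preserved.
B → F is preserved.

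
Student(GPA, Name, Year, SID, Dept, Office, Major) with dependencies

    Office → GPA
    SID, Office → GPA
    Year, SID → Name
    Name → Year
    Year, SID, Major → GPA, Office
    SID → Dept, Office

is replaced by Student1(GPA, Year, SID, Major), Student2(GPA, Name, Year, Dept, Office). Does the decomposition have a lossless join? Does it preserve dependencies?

lossy and not dependency-preserving

Lossless test: (GPA, Year)⁺ = {GPA, Year}, which is a superkey of neither fragment — lossy.
Dependency preservation: the restricted closure of {Year, SID} across the fragments never reaches {Name}, so Year, SID → Name cannot be enforced without a join — not preserved.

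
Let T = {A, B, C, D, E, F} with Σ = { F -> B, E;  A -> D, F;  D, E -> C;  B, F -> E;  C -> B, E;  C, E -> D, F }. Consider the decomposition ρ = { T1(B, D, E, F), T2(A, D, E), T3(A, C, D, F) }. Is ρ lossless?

Chase test. Columns are A, B, C, D, E, F; row i has aⱼ where attribute j ∈ Ti, else bᵢⱼ.
Initial tableau (one row per fragment):
  row 1: b11 a2 b13 a4 a5 a6
  row 2: a1 b22 b23 a4 a5 b26
  row 3: a1 b32 a3 a4 b35 a6
Rows 1 and 3 agree on F; apply F→B, E and equate their B, E entries.
Rows 2 and 3 agree on A; apply A→D, F and equate their D, F entries.
Rows 1 and 2 agree on D, E; apply D, E→C and equate their C entries.
Rows 1 and 3 agree on D, E; apply D, E→C and equate their C entries.
Rows 1 and 2 agree on C; apply C→B, E and equate their B, E entries.
Row 2 is now all distinguished symbols — the join is lossless.

Yes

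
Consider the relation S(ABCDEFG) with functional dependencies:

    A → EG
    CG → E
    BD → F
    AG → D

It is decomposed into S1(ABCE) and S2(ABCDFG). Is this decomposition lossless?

Common attributes: S1 ∩ S2 = {ABC}.
Closure of {ABC}: A → EG applies, adding EG; AG → D applies, adding D; BD → F applies, adding F. So (ABC)⁺ = {ABCDEFG}.
This closure contains every attribute of S1, so S1 ∩ S2 → S1. The join is lossless.

Yes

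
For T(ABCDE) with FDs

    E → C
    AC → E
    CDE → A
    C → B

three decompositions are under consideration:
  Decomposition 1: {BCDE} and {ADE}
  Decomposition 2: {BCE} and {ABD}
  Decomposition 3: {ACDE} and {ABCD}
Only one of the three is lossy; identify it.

Decomposition 1: common = {DE}, closure = {ABCDE} → lossless.
Decomposition 2: common = {B}, closure = {B} → lossy.
Decomposition 3: common = {ACD}, closure = {ABCDE} → lossless.

Decomposition 2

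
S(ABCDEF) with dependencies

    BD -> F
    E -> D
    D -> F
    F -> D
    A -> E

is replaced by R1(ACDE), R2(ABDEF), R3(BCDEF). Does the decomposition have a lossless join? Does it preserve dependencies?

Lossless test (chase): Rows 1 and 2 agree on D; apply D→F and equate their F entries. No row becomes fully distinguished — the join is lossy.
Dependency preservation: every FD's attributes lie within a single fragment, so each can be enforced locally — preserved.

lossy but dependency-preserving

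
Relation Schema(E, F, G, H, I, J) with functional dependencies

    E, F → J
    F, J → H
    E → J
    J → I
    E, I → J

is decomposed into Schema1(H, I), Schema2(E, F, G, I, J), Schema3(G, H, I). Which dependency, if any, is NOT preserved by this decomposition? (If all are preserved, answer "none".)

F, J → H

Check F, J → H: no single fragment contains all of {F, H, J}, and the restricted closure of {F, J} across the fragments never reaches {H}.
E, F → J is preserved.
E → J is preserved.
J → I is preserved.
E, I → J is preserved.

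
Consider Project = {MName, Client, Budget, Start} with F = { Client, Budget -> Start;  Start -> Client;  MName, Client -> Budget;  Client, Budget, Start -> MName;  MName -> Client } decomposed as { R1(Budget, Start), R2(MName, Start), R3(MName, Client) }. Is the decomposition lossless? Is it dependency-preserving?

lossy and not dependency-preserving

Lossless test (chase): Rows 1 and 2 agree on Start; apply Start→Client and equate their Client entries. Rows 2 and 3 agree on MName; apply MName→Client and equate their Client entries. Rows 2 and 3 agree on MName, Client; apply MName, Client→Budget and equate their Budget entries. Rows 2 and 3 agree on Client, Budget; apply Client, Budget→Start and equate their Start entries. No row becomes fully distinguished — the join is lossy.
Dependency preservation: the restricted closure of {Client, Budget} across the fragments never reaches {Start}, so Client, Budget → Start cannot be enforced without a join — not preserved.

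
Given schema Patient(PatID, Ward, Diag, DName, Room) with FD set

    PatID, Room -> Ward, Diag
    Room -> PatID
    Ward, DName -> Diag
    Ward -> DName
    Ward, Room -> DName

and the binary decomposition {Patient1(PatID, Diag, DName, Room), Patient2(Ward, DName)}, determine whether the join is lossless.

No

Common attributes: Patient1 ∩ Patient2 = {DName}.
No dependency enlarges {DName}, so (DName)⁺ = {DName}.
The closure contains neither all of Patient1 = {PatID, Diag, DName, Room} nor all of Patient2 = {Ward, DName}, so the common attributes are not a superkey of either fragment. The join is lossy.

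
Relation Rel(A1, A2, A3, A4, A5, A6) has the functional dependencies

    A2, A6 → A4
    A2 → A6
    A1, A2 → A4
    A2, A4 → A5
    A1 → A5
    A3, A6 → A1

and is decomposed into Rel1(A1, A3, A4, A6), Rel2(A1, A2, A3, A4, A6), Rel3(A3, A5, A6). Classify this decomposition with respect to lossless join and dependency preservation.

lossless but not dependency-preserving

Lossless test (chase): Rows 1 and 2 agree on A1; apply A1→A5 and equate their A5 entries. Rows 1 and 3 agree on A3, A6; apply A3, A6→A1 and equate their A1 entries. Rows 1 and 3 agree on A1; apply A1→A5 and equate their A5 entries. Row 2 is now all distinguished symbols — the join is lossless.
Dependency preservation: the restricted closure of {A2, A4} across the fragments never reaches {A5}, so A2, A4 → A5 cannot be enforced without a join — not preserved.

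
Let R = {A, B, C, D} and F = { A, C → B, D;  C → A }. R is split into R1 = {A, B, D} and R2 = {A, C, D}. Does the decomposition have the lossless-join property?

No

Common attributes: R1 ∩ R2 = {A, D}.
No dependency enlarges {A, D}, so (A, D)⁺ = {A, D}.
The closure contains neither all of R1 = {A, B, D} nor all of R2 = {A, C, D}, so the common attributes are not a superkey of either fragment. The join is lossy.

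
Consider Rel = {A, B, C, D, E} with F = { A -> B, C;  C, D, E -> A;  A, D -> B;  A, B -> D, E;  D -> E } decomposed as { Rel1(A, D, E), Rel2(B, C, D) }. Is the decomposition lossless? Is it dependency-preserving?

Lossless test: (D)⁺ = {D, E}, which is a superkey of neither fragment — lossy.
Dependency preservation: the restricted closure of {A} across the fragments never reaches {B, C}, so A → B, C cannot be enforced without a join — not preserved.

lossy and not dependency-preserving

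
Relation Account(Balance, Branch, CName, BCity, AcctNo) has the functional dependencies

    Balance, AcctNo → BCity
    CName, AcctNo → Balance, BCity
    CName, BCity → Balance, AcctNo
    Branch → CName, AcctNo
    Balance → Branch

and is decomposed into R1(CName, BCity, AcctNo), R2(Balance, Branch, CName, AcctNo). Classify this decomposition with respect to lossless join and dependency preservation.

lossless and dependency-preserving

Lossless test: (CName, AcctNo)⁺ = {Balance, Branch, CName, BCity, AcctNo}, which contains all of one fragment — lossless.
Dependency preservation: Balance, AcctNo → BCity; CName, AcctNo → Balance, BCity; CName, BCity → Balance, AcctNo are not contained in any single fragment, but the restricted closure of each left-hand side across the fragments still reaches the right-hand side; the remaining FDs each lie inside some fragment. All dependencies are preserved.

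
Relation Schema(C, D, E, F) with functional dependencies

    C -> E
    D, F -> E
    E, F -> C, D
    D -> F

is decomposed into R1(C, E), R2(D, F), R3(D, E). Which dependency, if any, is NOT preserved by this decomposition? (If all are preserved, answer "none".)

E, F -> C, D

Check E, F → C, D: no single fragment contains all of {C, D, E, F}, and the restricted closure of {E, F} across the fragments never reaches {C, D}.
C → E is preserved.
D, F → E is preserved.
D → F is preserved.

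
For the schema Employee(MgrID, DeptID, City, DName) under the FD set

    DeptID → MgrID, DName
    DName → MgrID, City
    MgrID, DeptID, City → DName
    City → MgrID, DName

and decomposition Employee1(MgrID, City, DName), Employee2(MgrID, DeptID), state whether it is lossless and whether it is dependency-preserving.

lossy and not dependency-preserving

Lossless test: (MgrID)⁺ = {MgrID}, which is a superkey of neither fragment — lossy.
Dependency preservation: the restricted closure of {DeptID} across the fragments never reaches {MgrID, DName}, so DeptID → MgrID, DName cannot be enforced without a join — not preserved.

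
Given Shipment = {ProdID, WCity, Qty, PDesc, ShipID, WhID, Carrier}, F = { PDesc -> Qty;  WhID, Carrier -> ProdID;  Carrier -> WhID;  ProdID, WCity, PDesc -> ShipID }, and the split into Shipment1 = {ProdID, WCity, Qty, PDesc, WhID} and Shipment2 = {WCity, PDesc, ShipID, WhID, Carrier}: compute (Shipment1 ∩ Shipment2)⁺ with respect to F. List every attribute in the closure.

Shipment1 ∩ Shipment2 = {WCity, PDesc, WhID}.
PDesc → Qty applies, adding Qty
Closure: {WCity, Qty, PDesc, WhID}.

WCity, Qty, PDesc, WhID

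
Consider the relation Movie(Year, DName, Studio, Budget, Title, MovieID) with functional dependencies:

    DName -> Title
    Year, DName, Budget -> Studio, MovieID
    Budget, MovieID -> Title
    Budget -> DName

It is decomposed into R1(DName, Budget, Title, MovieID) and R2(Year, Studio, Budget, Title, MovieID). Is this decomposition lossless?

Yes

Common attributes: R1 ∩ R2 = {Budget, Title, MovieID}.
Closure of {Budget, Title, MovieID}: Budget → DName applies, adding DName. So (Budget, Title, MovieID)⁺ = {DName, Budget, Title, MovieID}.
This closure contains every attribute of R1, so R1 ∩ R2 → R1. The join is lossless.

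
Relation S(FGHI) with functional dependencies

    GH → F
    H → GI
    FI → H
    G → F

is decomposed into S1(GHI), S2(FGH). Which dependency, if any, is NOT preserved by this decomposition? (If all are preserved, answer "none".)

Check FI → H: no single fragment contains all of {FHI}, and the restricted closure of {FI} across the fragments never reaches {H}.
GH → F is preserved.
H → GI is preserved.
G → F is preserved.

FI → H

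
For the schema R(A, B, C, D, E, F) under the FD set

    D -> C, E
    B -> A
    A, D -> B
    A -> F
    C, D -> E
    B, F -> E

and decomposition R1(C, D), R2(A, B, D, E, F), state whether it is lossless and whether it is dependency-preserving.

lossless and dependency-preserving

Lossless test: (D)⁺ = {C, D, E}, which contains all of one fragment — lossless.
Dependency preservation: D → C, E; C, D → E are not contained in any single fragment, but the restricted closure of each left-hand side across the fragments still reaches the right-hand side; the remaining FDs each lie inside some fragment. All dependencies are preserved.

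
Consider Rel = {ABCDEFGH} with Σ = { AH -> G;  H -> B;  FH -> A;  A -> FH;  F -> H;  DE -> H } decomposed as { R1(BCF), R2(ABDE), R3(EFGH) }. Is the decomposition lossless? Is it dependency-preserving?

Lossless test (chase): Rows 1 and 3 agree on F; apply F→H and equate their H entries. Rows 1 and 3 agree on H; apply H→B and equate their B entries. Rows 1 and 3 agree on FH; apply FH→A and equate their A entries. Rows 1 and 3 agree on AH; apply AH→G and equate their G entries. No row becomes fully distinguished — the join is lossy.
Dependency preservation: the restricted closure of {AH} across the fragments never reaches {G}, so AH → G cannot be enforced without a join — not preserved.

lossy and not dependency-preserving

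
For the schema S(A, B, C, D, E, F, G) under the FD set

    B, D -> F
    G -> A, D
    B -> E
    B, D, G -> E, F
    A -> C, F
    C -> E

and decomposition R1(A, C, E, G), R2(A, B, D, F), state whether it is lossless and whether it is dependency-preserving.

lossy and not dependency-preserving

Lossless test: (A)⁺ = {A, C, E, F}, which is a superkey of neither fragment — lossy.
Dependency preservation: the restricted closure of {G} across the fragments never reaches {A, D}, so G → A, D cannot be enforced without a join — not preserved.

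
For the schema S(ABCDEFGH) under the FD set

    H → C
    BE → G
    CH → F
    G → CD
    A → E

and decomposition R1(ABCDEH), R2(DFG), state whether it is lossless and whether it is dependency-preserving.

Lossless test: (D)⁺ = {D}, which is a superkey of neither fragment — lossy.
Dependency preservation: the restricted closure of {BE} across the fragments never reaches {G}, so BE → G cannot be enforced without a join — not preserved.

lossy and not dependency-preserving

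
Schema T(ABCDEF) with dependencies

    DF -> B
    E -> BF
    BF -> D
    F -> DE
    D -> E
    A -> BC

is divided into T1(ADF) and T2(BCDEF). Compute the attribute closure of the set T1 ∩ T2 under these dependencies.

BDEF

T1 ∩ T2 = {DF}.
DF → B applies, adding B
F → DE applies, adding E
Closure: {BDEF}.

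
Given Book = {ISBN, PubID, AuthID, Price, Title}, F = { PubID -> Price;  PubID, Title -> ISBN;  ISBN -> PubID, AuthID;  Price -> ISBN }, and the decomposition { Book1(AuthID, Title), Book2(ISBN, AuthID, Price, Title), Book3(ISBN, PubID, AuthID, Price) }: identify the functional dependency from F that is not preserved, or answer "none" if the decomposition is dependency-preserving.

PubID → Price lies within Book3.
PubID, Title → ISBN: restricted closure across fragments reaches ISBN.
ISBN → PubID, AuthID lies within Book3.
Price → ISBN lies within Book2.
Every dependency is enforceable on the fragments, so the decomposition is dependency-preserving.

none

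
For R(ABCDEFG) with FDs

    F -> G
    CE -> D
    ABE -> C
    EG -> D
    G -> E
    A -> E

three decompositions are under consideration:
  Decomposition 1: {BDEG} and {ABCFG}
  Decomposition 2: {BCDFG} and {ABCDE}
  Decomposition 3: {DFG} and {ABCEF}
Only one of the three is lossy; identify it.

Decomposition 2

Decomposition 1: common = {BG}, closure = {BDEG} → lossless.
Decomposition 2: common = {BCD}, closure = {BCD} → lossy.
Decomposition 3: common = {F}, closure = {DEFG} → lossless.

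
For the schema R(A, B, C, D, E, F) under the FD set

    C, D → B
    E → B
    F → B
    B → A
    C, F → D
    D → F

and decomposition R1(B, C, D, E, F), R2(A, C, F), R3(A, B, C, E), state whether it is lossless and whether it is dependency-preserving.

Lossless test (chase): Rows 1 and 2 agree on F; apply F→B and equate their B entries. Rows 1 and 2 agree on B; apply B→A and equate their A entries. Rows 1 and 2 agree on C, F; apply C, F→D and equate their D entries. Row 1 is now all distinguished symbols — the join is lossless.
Dependency preservation: every FD's attributes lie within a single fragment, so each can be enforced locally — preserved.

lossless and dependency-preserving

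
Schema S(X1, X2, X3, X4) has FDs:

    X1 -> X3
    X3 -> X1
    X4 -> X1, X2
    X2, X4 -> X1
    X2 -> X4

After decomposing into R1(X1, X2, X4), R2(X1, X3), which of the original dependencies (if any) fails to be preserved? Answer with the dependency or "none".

X1 → X3 lies within R2.
X3 → X1 lies within R2.
X4 → X1, X2 lies within R1.
X2, X4 → X1 lies within R1.
X2 → X4 lies within R1.
Every dependency is enforceable on the fragments, so the decomposition is dependency-preserving.

none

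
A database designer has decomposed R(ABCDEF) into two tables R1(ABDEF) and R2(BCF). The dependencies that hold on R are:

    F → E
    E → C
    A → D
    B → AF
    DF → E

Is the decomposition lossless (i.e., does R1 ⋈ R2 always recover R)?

Common attributes: R1 ∩ R2 = {BF}.
Closure of {BF}: F → E applies, adding E; E → C applies, adding C; B → AF applies, adding A; A → D applies, adding D. So (BF)⁺ = {ABCDEF}.
This closure contains every attribute of R1, so R1 ∩ R2 → R1. The join is lossless.

Yes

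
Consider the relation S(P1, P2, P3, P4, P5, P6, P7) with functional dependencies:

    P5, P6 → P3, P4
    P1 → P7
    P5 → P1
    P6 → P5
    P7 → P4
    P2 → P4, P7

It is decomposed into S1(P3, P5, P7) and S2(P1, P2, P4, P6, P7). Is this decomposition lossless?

No

Common attributes: S1 ∩ S2 = {P7}.
Closure of {P7}: P7 → P4 applies, adding P4. So (P7)⁺ = {P4, P7}.
The closure contains neither all of S1 = {P3, P5, P7} nor all of S2 = {P1, P2, P4, P6, P7}, so the common attributes are not a superkey of either fragment. The join is lossy.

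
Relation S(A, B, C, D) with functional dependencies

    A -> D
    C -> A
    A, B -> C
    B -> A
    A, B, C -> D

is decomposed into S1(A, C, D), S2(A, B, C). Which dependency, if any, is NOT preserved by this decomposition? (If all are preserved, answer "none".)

none

A → D lies within S1.
C → A lies within S1.
A, B → C lies within S2.
B → A lies within S2.
A, B, C → D: restricted closure across fragments reaches D.
Every dependency is enforceable on the fragments, so the decomposition is dependency-preserving.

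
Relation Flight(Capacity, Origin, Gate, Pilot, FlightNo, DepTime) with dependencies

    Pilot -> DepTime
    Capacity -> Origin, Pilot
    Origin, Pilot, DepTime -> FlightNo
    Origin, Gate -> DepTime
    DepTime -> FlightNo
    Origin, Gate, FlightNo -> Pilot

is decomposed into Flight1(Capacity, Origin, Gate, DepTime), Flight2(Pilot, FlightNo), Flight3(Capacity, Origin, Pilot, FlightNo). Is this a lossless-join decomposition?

Chase test. Columns are Capacity, Origin, Gate, Pilot, FlightNo, DepTime; row i has aⱼ where attribute j ∈ Flighti, else bᵢⱼ.
Initial tableau (one row per fragment):
  row 1: a1 a2 a3 b14 b15 a6
  row 2: b21 b22 b23 a4 a5 b26
  row 3: a1 a2 b33 a4 a5 b36
Rows 2 and 3 agree on Pilot; apply Pilot→DepTime and equate their DepTime entries.
Rows 1 and 3 agree on Capacity; apply Capacity→Origin, Pilot and equate their Origin, Pilot entries.
Rows 1 and 2 agree on Pilot; apply Pilot→DepTime and equate their DepTime entries.
Rows 1 and 3 agree on Origin, Pilot, DepTime; apply Origin, Pilot, DepTime→FlightNo and equate their FlightNo entries.
Row 1 is now all distinguished symbols — the join is lossless.

Yes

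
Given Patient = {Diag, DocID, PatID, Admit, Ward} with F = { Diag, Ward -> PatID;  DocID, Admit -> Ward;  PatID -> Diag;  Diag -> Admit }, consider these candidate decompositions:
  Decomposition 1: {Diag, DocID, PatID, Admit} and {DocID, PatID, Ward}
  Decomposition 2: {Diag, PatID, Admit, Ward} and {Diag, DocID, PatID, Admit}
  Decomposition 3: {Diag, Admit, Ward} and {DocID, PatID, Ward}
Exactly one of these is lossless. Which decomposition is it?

Decomposition 1

Decomposition 1: common = {DocID, PatID}, closure = {Diag, DocID, PatID, Admit, Ward} → lossless.
Decomposition 2: common = {Diag, PatID, Admit}, closure = {Diag, PatID, Admit} → lossy.
Decomposition 3: common = {Ward}, closure = {Ward} → lossy.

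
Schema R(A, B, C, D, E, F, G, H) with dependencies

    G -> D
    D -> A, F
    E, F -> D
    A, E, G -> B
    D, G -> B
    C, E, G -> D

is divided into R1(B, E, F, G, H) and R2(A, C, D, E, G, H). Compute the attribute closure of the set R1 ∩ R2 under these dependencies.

A, B, D, E, F, G, H

R1 ∩ R2 = {E, G, H}.
G → D applies, adding D
D → A, F applies, adding A, F
A, E, G → B applies, adding B
Closure: {A, B, D, E, F, G, H}.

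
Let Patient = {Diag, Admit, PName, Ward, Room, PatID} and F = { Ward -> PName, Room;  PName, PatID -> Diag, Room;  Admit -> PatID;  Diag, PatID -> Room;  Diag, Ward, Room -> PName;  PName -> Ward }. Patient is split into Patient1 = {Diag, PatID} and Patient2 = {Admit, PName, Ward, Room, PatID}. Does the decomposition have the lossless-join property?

Common attributes: Patient1 ∩ Patient2 = {PatID}.
No dependency enlarges {PatID}, so (PatID)⁺ = {PatID}.
The closure contains neither all of Patient1 = {Diag, PatID} nor all of Patient2 = {Admit, PName, Ward, Room, PatID}, so the common attributes are not a superkey of either fragment. The join is lossy.

No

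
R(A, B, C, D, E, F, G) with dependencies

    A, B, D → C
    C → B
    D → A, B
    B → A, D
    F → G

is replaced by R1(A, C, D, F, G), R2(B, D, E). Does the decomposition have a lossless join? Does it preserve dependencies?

Lossless test: (D)⁺ = {A, B, C, D}, which is a superkey of neither fragment — lossy.
Dependency preservation: A, B, D → C; C → B; D → A, B; B → A, D are not contained in any single fragment, but the restricted closure of each left-hand side across the fragments still reaches the right-hand side; the remaining FDs each lie inside some fragment. All dependencies are preserved.

lossy but dependency-preserving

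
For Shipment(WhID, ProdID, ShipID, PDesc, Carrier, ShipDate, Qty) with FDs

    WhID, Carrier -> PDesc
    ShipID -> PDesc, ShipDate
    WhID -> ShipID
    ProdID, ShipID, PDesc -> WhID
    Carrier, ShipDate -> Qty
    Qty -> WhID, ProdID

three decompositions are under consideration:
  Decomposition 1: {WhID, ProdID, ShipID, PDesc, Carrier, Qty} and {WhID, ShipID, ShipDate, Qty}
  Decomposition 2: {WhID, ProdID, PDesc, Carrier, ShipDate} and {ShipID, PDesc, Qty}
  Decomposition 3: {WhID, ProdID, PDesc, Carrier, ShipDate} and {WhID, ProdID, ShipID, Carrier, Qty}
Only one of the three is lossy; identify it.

Decomposition 2

Decomposition 1: common = {WhID, ShipID, Qty}, closure = {WhID, ProdID, ShipID, PDesc, ShipDate, Qty} → lossless.
Decomposition 2: common = {PDesc}, closure = {PDesc} → lossy.
Decomposition 3: common = {WhID, ProdID, Carrier}, closure = {WhID, ProdID, ShipID, PDesc, Carrier, ShipDate, Qty} → lossless.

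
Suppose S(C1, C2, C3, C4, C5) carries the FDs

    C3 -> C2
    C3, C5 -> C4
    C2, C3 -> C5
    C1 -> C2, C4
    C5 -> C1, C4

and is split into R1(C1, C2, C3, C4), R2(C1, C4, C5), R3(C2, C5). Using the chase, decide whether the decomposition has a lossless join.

No

Chase test. Columns are C1, C2, C3, C4, C5; row i has aⱼ where attribute j ∈ Ri, else bᵢⱼ.
Initial tableau (one row per fragment):
  row 1: a1 a2 a3 a4 b15
  row 2: a1 b22 b23 a4 a5
  row 3: b31 a2 b33 b34 a5
Rows 1 and 2 agree on C1; apply C1→C2, C4 and equate their C2, C4 entries.
Rows 2 and 3 agree on C5; apply C5→C1, C4 and equate their C1, C4 entries.
No row becomes fully distinguished — the join is lossy.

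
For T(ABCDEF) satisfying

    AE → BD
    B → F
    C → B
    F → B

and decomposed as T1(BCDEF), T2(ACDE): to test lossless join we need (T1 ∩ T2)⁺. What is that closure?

BCDEF

T1 ∩ T2 = {CDE}.
C → B applies, adding B
B → F applies, adding F
Closure: {BCDEF}.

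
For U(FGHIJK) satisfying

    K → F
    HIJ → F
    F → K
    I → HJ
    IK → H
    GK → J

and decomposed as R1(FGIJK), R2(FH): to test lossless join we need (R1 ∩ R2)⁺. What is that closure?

FK

R1 ∩ R2 = {F}.
F → K applies, adding K
Closure: {FK}.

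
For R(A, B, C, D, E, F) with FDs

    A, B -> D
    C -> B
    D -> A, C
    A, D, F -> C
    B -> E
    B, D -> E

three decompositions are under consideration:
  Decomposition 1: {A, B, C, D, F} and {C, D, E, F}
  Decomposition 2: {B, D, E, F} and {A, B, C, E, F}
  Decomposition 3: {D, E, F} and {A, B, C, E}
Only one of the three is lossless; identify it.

Decomposition 1: common = {C, D, F}, closure = {A, B, C, D, E, F} → lossless.
Decomposition 2: common = {B, E, F}, closure = {B, E, F} → lossy.
Decomposition 3: common = {E}, closure = {E} → lossy.

Decomposition 1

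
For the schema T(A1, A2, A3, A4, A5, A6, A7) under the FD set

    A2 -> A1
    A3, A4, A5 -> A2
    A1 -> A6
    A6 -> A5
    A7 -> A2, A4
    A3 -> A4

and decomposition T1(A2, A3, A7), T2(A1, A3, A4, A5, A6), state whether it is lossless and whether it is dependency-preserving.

lossy and not dependency-preserving

Lossless test: (A3)⁺ = {A3, A4}, which is a superkey of neither fragment — lossy.
Dependency preservation: the restricted closure of {A2} across the fragments never reaches {A1}, so A2 → A1 cannot be enforced without a join — not preserved.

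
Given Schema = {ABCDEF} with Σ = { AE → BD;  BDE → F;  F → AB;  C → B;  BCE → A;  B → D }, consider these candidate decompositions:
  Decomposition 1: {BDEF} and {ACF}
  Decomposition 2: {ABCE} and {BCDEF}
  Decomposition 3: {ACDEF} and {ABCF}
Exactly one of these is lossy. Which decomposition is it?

Decomposition 1: common = {F}, closure = {ABDF} → lossy.
Decomposition 2: common = {BCE}, closure = {ABCDEF} → lossless.
Decomposition 3: common = {ACF}, closure = {ABCDF} → lossless.

Decomposition 1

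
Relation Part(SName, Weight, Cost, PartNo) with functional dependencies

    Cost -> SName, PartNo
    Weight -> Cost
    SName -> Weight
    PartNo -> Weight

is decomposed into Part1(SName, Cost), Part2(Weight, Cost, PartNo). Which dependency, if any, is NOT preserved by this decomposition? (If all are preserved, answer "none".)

Cost → SName, PartNo: restricted closure across fragments reaches SName, PartNo.
Weight → Cost lies within Part2.
SName → Weight: restricted closure across fragments reaches Weight.
PartNo → Weight lies within Part2.
Every dependency is enforceable on the fragments, so the decomposition is dependency-preserving.

none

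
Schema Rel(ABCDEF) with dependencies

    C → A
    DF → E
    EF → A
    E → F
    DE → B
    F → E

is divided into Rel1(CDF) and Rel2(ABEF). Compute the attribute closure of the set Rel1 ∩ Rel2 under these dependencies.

AEF

Rel1 ∩ Rel2 = {F}.
F → E applies, adding E
EF → A applies, adding A
Closure: {AEF}.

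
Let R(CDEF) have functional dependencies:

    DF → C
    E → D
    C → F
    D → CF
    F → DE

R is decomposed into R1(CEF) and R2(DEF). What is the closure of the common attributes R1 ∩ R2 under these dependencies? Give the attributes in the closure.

R1 ∩ R2 = {EF}.
E → D applies, adding D
D → CF applies, adding C
Closure: {CDEF}.

CDEF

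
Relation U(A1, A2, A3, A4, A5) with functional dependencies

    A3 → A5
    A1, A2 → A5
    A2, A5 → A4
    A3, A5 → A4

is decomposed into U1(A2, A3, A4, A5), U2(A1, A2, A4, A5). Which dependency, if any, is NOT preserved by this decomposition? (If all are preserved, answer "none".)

none

A3 → A5 lies within U1.
A1, A2 → A5 lies within U2.
A2, A5 → A4 lies within U1.
A3, A5 → A4 lies within U1.
Every dependency is enforceable on the fragments, so the decomposition is dependency-preserving.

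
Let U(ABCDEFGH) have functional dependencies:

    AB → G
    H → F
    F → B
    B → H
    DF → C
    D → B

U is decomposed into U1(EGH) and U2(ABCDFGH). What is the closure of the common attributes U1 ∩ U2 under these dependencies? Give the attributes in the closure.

U1 ∩ U2 = {GH}.
H → F applies, adding F
F → B applies, adding B
Closure: {BFGH}.

BFGH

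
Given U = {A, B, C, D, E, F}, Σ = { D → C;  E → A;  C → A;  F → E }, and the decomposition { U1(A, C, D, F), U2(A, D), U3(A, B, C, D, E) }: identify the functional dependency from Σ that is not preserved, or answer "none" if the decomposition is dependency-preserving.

F → E

Check F → E: no single fragment contains all of {E, F}, and the restricted closure of {F} across the fragments never reaches {E}.
D → C is preserved.
E → A is preserved.
C → A is preserved.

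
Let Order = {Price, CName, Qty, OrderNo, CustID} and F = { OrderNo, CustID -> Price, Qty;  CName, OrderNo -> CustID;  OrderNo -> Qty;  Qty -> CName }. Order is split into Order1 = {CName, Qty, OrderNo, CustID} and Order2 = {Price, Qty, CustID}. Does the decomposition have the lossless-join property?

Common attributes: Order1 ∩ Order2 = {Qty, CustID}.
Closure of {Qty, CustID}: Qty → CName applies, adding CName. So (Qty, CustID)⁺ = {CName, Qty, CustID}.
The closure contains neither all of Order1 = {CName, Qty, OrderNo, CustID} nor all of Order2 = {Price, Qty, CustID}, so the common attributes are not a superkey of either fragment. The join is lossy.

No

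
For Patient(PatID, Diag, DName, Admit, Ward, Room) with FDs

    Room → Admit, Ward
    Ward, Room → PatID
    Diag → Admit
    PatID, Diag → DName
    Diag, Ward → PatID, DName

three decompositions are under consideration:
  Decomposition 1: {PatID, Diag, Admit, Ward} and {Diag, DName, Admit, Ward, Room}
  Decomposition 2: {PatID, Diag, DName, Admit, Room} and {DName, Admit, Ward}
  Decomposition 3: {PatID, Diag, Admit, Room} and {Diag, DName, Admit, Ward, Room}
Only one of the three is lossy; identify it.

Decomposition 2

Decomposition 1: common = {Diag, Admit, Ward}, closure = {PatID, Diag, DName, Admit, Ward} → lossless.
Decomposition 2: common = {DName, Admit}, closure = {DName, Admit} → lossy.
Decomposition 3: common = {Diag, Admit, Room}, closure = {PatID, Diag, DName, Admit, Ward, Room} → lossless.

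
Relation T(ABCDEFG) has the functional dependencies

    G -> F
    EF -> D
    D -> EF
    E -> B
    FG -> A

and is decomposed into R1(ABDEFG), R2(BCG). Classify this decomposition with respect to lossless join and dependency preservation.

Lossless test: (BG)⁺ = {ABFG}, which is a superkey of neither fragment — lossy.
Dependency preservation: every FD's attributes lie within a single fragment, so each can be enforced locally — preserved.

lossy but dependency-preserving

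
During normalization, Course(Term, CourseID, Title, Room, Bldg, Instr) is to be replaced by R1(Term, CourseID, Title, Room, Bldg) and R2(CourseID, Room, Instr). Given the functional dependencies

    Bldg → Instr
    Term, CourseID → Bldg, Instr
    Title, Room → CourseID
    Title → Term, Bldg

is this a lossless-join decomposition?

Common attributes: R1 ∩ R2 = {CourseID, Room}.
No dependency enlarges {CourseID, Room}, so (CourseID, Room)⁺ = {CourseID, Room}.
The closure contains neither all of R1 = {Term, CourseID, Title, Room, Bldg} nor all of R2 = {CourseID, Room, Instr}, so the common attributes are not a superkey of either fragment. The join is lossy.

No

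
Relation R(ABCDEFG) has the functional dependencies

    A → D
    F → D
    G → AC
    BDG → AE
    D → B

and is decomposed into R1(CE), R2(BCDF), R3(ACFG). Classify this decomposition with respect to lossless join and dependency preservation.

Lossless test (chase): Rows 2 and 3 agree on F; apply F→D and equate their D entries. Rows 2 and 3 agree on D; apply D→B and equate their B entries. No row becomes fully distinguished — the join is lossy.
Dependency preservation: the restricted closure of {A} across the fragments never reaches {D}, so A → D cannot be enforced without a join — not preserved.

lossy and not dependency-preserving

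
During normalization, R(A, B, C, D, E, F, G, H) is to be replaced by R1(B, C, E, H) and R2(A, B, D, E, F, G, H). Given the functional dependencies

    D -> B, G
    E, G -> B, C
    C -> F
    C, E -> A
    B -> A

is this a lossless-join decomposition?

Common attributes: R1 ∩ R2 = {B, E, H}.
Closure of {B, E, H}: B → A applies, adding A. So (B, E, H)⁺ = {A, B, E, H}.
The closure contains neither all of R1 = {B, C, E, H} nor all of R2 = {A, B, D, E, F, G, H}, so the common attributes are not a superkey of either fragment. The join is lossy.

No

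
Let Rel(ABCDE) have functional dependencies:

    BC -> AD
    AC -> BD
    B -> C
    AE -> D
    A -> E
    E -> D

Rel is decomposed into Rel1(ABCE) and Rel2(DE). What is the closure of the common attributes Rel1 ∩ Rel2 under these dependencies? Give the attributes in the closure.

DE

Rel1 ∩ Rel2 = {E}.
E → D applies, adding D
Closure: {DE}.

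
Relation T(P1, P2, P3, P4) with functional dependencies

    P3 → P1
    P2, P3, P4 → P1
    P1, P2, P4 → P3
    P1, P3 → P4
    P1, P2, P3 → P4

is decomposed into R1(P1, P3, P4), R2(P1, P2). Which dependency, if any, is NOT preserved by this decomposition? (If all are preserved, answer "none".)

P1, P2, P4 → P3

Check P1, P2, P4 → P3: no single fragment contains all of {P1, P2, P3, P4}, and the restricted closure of {P1, P2, P4} across the fragments never reaches {P3}.
P3 → P1 is preserved.
P2, P3, P4 → P1 is preserved.
P1, P3 → P4 is preserved.
P1, P2, P3 → P4 is preserved.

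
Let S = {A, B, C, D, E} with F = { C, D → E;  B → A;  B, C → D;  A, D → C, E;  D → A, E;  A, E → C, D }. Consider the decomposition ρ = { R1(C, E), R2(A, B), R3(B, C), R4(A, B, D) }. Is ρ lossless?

No

Chase test. Columns are A, B, C, D, E; row i has aⱼ where attribute j ∈ Ri, else bᵢⱼ.
Initial tableau (one row per fragment):
  row 1: b11 b12 a3 b14 a5
  row 2: a1 a2 b23 b24 b25
  row 3: b31 a2 a3 b34 b35
  row 4: a1 a2 b43 a4 b45
Rows 2 and 3 agree on B; apply B→A and equate their A entries.
No row becomes fully distinguished — the join is lossy.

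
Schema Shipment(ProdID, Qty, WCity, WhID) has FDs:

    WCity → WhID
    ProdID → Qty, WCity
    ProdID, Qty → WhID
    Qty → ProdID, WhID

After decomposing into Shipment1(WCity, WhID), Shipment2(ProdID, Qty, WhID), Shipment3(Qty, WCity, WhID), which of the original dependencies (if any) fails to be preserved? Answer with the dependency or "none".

none

WCity → WhID lies within Shipment1.
ProdID → Qty, WCity: restricted closure across fragments reaches Qty, WCity.
ProdID, Qty → WhID lies within Shipment2.
Qty → ProdID, WhID lies within Shipment2.
Every dependency is enforceable on the fragments, so the decomposition is dependency-preserving.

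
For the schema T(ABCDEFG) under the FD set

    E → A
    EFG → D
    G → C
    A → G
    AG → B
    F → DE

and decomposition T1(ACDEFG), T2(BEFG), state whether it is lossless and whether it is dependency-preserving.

lossless but not dependency-preserving

Lossless test: (EFG)⁺ = {ABCDEFG}, which contains all of one fragment — lossless.
Dependency preservation: the restricted closure of {AG} across the fragments never reaches {B}, so AG → B cannot be enforced without a join — not preserved.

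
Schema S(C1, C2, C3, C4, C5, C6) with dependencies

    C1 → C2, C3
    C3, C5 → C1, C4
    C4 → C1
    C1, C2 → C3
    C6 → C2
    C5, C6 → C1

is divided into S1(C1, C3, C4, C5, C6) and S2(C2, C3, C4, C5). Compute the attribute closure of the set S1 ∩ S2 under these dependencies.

S1 ∩ S2 = {C3, C4, C5}.
C3, C5 → C1, C4 applies, adding C1
C1 → C2, C3 applies, adding C2
Closure: {C1, C2, C3, C4, C5}.

C1, C2, C3, C4, C5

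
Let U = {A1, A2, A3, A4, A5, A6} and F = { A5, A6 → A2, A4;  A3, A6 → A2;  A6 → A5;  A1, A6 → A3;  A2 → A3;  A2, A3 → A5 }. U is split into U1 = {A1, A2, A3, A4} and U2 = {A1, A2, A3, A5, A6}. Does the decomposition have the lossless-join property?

No

Common attributes: U1 ∩ U2 = {A1, A2, A3}.
Closure of {A1, A2, A3}: A2, A3 → A5 applies, adding A5. So (A1, A2, A3)⁺ = {A1, A2, A3, A5}.
The closure contains neither all of U1 = {A1, A2, A3, A4} nor all of U2 = {A1, A2, A3, A5, A6}, so the common attributes are not a superkey of either fragment. The join is lossy.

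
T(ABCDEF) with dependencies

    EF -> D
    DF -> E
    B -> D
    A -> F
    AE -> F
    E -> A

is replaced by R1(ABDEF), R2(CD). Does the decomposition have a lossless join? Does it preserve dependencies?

lossy but dependency-preserving

Lossless test: (D)⁺ = {D}, which is a superkey of neither fragment — lossy.
Dependency preservation: every FD's attributes lie within a single fragment, so each can be enforced locally — preserved.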